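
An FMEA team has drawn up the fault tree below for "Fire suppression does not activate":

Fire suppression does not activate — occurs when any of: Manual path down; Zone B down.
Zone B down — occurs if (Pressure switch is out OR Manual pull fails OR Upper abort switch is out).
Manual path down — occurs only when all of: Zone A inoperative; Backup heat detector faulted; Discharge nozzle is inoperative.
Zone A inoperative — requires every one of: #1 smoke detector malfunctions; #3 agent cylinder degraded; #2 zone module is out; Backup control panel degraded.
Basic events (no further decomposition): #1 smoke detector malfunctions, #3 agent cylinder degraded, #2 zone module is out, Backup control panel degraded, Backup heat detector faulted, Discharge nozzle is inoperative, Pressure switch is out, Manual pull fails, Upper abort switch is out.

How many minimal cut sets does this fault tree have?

Zone A inoperative [AND]: one cut set from each child combined → 1 × 1 × 1 × 1 = 1 cut set(s).
Manual path down [AND]: one cut set from each child combined → 1 × 1 × 1 = 1 cut set(s).
Zone B down [OR]: union of children's cut sets → 3 cut set(s).
Fire suppression does not activate [OR]: union of children's cut sets → 4 cut set(s).
Minimal cut sets: {#1 smoke detector malfunctions, #2 zone module is out, #3 agent cylinder degraded, Backup control panel degraded, Backup heat detector faulted, Discharge nozzle is inoperative}; {Pressure switch is out}; {Manual pull fails}; {Upper abort switch is out}.

4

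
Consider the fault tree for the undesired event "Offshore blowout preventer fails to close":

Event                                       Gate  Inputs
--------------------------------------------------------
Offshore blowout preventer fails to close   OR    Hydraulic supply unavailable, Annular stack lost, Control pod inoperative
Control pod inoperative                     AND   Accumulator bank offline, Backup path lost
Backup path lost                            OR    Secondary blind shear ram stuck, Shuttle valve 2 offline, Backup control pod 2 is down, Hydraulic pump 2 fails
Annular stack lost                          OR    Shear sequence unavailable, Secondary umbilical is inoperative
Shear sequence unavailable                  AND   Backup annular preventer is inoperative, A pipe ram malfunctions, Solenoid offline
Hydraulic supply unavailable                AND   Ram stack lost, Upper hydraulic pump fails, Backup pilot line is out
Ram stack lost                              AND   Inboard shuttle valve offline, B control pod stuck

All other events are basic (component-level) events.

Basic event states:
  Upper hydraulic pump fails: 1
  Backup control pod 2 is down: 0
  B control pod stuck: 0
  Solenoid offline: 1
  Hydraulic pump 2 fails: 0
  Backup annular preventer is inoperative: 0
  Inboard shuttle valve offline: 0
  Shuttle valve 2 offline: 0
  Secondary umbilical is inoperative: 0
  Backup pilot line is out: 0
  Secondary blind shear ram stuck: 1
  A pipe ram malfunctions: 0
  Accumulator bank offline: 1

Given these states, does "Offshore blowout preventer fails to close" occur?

Ram stack lost [AND]: Inboard shuttle valve offline=not, B control pod stuck=not → not all inputs occur → does not occur.
Hydraulic supply unavailable [AND]: Ram stack lost=not, Upper hydraulic pump fails=occurs, Backup pilot line is out=not → not all inputs occur → does not occur.
Shear sequence unavailable [AND]: Backup annular preventer is inoperative=not, A pipe ram malfunctions=not, Solenoid offline=occurs → not all inputs occur → does not occur.
Annular stack lost [OR]: Shear sequence unavailable=not, Secondary umbilical is inoperative=not → no input occurs → does not occur.
Backup path lost [OR]: Secondary blind shear ram stuck=occurs, Shuttle valve 2 offline=not, Backup control pod 2 is down=not, Hydraulic pump 2 fails=not → at least one input occurs → occurs.
Control pod inoperative [AND]: Accumulator bank offline=occurs, Backup path lost=occurs → all inputs occur → occurs.
Offshore blowout preventer fails to close [OR]: Hydraulic supply unavailable=not, Annular stack lost=not, Control pod inoperative=occurs → at least one input occurs → occurs.

Yes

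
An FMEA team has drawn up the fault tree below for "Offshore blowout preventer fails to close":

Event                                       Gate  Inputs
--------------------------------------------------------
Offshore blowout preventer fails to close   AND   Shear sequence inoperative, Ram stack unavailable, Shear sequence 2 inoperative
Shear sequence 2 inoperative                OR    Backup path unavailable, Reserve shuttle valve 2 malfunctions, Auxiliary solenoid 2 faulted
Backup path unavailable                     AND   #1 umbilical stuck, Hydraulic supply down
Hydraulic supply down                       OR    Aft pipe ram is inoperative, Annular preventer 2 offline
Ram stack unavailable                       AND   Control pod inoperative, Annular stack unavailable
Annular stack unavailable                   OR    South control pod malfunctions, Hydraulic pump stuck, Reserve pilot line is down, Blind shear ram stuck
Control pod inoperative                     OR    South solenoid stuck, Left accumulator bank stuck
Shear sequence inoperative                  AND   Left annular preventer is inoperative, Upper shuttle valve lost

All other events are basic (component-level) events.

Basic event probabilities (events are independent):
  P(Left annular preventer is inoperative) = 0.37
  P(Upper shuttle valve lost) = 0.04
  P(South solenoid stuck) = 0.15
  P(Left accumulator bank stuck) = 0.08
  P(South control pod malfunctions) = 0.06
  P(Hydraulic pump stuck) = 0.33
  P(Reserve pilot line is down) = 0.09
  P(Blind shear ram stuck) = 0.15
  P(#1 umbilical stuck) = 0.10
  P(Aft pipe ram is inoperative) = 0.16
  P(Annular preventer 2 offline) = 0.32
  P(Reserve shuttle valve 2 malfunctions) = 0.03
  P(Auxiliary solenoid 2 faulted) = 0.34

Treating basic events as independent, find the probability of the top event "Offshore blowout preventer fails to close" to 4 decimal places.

P(Shear sequence inoperative) [AND] = 0.37 × 0.04 = 0.014800
P(Control pod inoperative) [OR] = 1 − (1−0.15) × (1−0.08) = 0.218000
P(Annular stack unavailable) [OR] = 1 − (1−0.06) × (1−0.33) × (1−0.09) × (1−0.15) = 0.512850
P(Ram stack unavailable) [AND] = 0.218000 × 0.512850 = 0.111801
P(Hydraulic supply down) [OR] = 1 − (1−0.16) × (1−0.32) = 0.428800
P(Backup path unavailable) [AND] = 0.10 × 0.428800 = 0.042880
P(Shear sequence 2 inoperative) [OR] = 1 − (1−0.042880) × (1−0.03) × (1−0.34) = 0.387252
P(Offshore blowout preventer fails to close) [AND] = 0.014800 × 0.111801 × 0.387252 = 0.000641
Rounded to 4 decimal places: P(Offshore blowout preventer fails to close) ≈ 0.0006.

0.0006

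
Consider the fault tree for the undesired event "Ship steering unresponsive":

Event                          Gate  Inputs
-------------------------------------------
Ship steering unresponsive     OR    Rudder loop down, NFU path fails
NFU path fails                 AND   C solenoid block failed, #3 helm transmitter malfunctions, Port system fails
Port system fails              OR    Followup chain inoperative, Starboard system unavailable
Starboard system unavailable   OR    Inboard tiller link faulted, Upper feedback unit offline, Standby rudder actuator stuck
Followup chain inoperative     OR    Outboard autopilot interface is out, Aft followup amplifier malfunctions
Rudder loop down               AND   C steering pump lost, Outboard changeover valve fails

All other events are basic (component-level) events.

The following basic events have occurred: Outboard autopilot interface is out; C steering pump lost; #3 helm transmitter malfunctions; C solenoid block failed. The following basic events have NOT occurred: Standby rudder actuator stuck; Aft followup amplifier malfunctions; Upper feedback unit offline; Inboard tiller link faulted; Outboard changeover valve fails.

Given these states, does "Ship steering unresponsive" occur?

Yes

Rudder loop down [AND]: C steering pump lost=occurs, Outboard changeover valve fails=not → not all inputs occur → does not occur.
Followup chain inoperative [OR]: Outboard autopilot interface is out=occurs, Aft followup amplifier malfunctions=not → at least one input occurs → occurs.
Starboard system unavailable [OR]: Inboard tiller link faulted=not, Upper feedback unit offline=not, Standby rudder actuator stuck=not → no input occurs → does not occur.
Port system fails [OR]: Followup chain inoperative=occurs, Starboard system unavailable=not → at least one input occurs → occurs.
NFU path fails [AND]: C solenoid block failed=occurs, #3 helm transmitter malfunctions=occurs, Port system fails=occurs → all inputs occur → occurs.
Ship steering unresponsive [OR]: Rudder loop down=not, NFU path fails=occurs → at least one input occurs → occurs.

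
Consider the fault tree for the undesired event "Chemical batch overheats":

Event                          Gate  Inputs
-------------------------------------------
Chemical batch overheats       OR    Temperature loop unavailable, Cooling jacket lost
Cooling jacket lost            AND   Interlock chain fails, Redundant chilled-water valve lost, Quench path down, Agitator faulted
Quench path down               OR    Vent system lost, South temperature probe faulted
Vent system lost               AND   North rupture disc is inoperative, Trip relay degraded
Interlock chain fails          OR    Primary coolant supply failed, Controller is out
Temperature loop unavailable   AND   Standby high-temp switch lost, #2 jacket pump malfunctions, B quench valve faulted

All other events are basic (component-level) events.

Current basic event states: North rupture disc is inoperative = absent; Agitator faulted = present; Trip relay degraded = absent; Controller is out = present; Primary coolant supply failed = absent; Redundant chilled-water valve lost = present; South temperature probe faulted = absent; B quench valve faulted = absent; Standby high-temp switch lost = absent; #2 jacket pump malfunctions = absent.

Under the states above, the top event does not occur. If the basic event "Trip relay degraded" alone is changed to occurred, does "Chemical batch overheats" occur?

No

Counterfactual: set "Trip relay degraded" to occurred.
Temperature loop unavailable [AND]: Standby high-temp switch lost=not, #2 jacket pump malfunctions=not, B quench valve faulted=not → not all inputs occur → does not occur.
Interlock chain fails [OR]: Primary coolant supply failed=not, Controller is out=occurs → at least one input occurs → occurs.
Vent system lost [AND]: North rupture disc is inoperative=not, Trip relay degraded=occurs → not all inputs occur → does not occur.
Quench path down [OR]: Vent system lost=not, South temperature probe faulted=not → no input occurs → does not occur.
Cooling jacket lost [AND]: Interlock chain fails=occurs, Redundant chilled-water valve lost=occurs, Quench path down=not, Agitator faulted=occurs → not all inputs occur → does not occur.
Chemical batch overheats [OR]: Temperature loop unavailable=not, Cooling jacket lost=not → no input occurs → does not occur.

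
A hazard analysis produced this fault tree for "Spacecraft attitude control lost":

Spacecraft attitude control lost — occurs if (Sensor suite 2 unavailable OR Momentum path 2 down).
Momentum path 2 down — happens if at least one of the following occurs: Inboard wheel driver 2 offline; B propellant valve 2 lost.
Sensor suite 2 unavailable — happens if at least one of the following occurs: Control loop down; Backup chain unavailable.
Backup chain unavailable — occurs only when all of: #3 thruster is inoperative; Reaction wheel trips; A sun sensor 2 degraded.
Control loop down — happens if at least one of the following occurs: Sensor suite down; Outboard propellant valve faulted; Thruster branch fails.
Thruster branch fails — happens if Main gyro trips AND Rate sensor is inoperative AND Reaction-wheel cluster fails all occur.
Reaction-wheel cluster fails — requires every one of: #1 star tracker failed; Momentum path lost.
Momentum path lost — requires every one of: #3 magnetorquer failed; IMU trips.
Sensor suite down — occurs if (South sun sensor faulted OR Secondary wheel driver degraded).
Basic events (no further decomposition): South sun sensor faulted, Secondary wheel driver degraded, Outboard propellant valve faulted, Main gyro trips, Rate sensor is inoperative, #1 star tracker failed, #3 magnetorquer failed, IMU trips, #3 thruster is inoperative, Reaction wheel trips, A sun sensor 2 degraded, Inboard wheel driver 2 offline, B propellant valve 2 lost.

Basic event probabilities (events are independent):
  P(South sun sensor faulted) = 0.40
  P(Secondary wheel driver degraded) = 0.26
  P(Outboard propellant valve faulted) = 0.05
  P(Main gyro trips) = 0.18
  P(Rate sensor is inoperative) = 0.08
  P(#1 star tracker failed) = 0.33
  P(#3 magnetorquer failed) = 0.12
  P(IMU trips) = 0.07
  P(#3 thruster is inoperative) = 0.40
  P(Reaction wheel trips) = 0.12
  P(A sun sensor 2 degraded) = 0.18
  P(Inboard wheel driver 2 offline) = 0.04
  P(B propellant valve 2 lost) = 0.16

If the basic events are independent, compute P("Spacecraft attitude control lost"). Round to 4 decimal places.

0.6628

P(Sensor suite down) [OR] = 1 − (1−0.40) × (1−0.26) = 0.556000
P(Momentum path lost) [AND] = 0.12 × 0.07 = 0.008400
P(Reaction-wheel cluster fails) [AND] = 0.33 × 0.008400 = 0.002772
P(Thruster branch fails) [AND] = 0.18 × 0.08 × 0.002772 = 0.000040
P(Control loop down) [OR] = 1 − (1−0.556000) × (1−0.05) × (1−0.000040) = 0.578217
P(Backup chain unavailable) [AND] = 0.40 × 0.12 × 0.18 = 0.008640
P(Sensor suite 2 unavailable) [OR] = 1 − (1−0.578217) × (1−0.008640) = 0.581861
P(Momentum path 2 down) [OR] = 1 − (1−0.04) × (1−0.16) = 0.193600
P(Spacecraft attitude control lost) [OR] = 1 − (1−0.581861) × (1−0.193600) = 0.662813
Rounded to 4 decimal places: P(Spacecraft attitude control lost) ≈ 0.6628.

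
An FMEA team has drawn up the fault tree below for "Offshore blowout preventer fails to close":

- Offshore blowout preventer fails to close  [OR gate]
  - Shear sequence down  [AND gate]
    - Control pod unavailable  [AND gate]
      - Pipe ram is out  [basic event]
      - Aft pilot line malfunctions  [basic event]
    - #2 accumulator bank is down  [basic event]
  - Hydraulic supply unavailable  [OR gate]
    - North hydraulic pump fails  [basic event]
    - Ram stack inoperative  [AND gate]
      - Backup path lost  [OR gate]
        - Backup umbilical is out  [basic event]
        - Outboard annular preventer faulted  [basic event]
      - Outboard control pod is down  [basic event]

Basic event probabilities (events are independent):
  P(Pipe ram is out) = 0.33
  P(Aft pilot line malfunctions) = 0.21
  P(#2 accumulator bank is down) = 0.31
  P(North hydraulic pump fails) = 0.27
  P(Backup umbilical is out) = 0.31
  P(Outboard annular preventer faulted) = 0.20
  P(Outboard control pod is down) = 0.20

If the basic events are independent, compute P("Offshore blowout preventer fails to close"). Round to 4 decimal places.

0.3497

P(Control pod unavailable) [AND] = 0.33 × 0.21 = 0.069300
P(Shear sequence down) [AND] = 0.069300 × 0.31 = 0.021483
P(Backup path lost) [OR] = 1 − (1−0.31) × (1−0.20) = 0.448000
P(Ram stack inoperative) [AND] = 0.448000 × 0.20 = 0.089600
P(Hydraulic supply unavailable) [OR] = 1 − (1−0.27) × (1−0.089600) = 0.335408
P(Offshore blowout preventer fails to close) [OR] = 1 − (1−0.021483) × (1−0.335408) = 0.349685
Rounded to 4 decimal places: P(Offshore blowout preventer fails to close) ≈ 0.3497.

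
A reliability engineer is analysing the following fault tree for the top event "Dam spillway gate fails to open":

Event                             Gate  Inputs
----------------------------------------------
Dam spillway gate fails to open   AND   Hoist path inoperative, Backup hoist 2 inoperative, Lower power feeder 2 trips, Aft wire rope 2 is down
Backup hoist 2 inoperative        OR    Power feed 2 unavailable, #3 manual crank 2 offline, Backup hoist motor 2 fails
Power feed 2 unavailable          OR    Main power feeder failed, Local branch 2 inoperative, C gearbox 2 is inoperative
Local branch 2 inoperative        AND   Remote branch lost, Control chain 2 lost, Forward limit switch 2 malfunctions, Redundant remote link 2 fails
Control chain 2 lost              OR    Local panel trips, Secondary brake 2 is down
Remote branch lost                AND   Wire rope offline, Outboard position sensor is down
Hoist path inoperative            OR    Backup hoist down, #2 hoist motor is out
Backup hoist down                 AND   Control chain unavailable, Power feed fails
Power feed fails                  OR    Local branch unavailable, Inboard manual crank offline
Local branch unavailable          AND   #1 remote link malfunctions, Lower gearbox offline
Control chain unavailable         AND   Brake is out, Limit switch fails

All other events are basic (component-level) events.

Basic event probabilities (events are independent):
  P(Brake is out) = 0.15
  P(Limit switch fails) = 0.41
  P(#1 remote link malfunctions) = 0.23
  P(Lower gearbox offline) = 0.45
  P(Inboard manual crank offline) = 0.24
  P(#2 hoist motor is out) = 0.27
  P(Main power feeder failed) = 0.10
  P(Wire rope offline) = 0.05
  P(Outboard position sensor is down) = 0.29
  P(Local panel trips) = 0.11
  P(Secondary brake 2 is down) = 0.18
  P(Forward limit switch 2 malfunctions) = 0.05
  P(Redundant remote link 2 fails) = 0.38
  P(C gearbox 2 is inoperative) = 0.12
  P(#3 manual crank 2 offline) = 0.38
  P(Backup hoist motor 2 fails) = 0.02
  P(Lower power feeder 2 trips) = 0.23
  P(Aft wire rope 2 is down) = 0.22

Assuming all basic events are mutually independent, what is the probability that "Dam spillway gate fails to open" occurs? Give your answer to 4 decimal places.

P(Control chain unavailable) [AND] = 0.15 × 0.41 = 0.061500
P(Local branch unavailable) [AND] = 0.23 × 0.45 = 0.103500
P(Power feed fails) [OR] = 1 − (1−0.103500) × (1−0.24) = 0.318660
P(Backup hoist down) [AND] = 0.061500 × 0.318660 = 0.019598
P(Hoist path inoperative) [OR] = 1 − (1−0.019598) × (1−0.27) = 0.284307
P(Remote branch lost) [AND] = 0.05 × 0.29 = 0.014500
P(Control chain 2 lost) [OR] = 1 − (1−0.11) × (1−0.18) = 0.270200
P(Local branch 2 inoperative) [AND] = 0.014500 × 0.270200 × 0.05 × 0.38 = 0.000074
P(Power feed 2 unavailable) [OR] = 1 − (1−0.10) × (1−0.000074) × (1−0.12) = 0.208059
P(Backup hoist 2 inoperative) [OR] = 1 − (1−0.208059) × (1−0.38) × (1−0.02) = 0.518817
P(Dam spillway gate fails to open) [AND] = 0.284307 × 0.518817 × 0.23 × 0.22 = 0.007464
Rounded to 4 decimal places: P(Dam spillway gate fails to open) ≈ 0.0075.

0.0075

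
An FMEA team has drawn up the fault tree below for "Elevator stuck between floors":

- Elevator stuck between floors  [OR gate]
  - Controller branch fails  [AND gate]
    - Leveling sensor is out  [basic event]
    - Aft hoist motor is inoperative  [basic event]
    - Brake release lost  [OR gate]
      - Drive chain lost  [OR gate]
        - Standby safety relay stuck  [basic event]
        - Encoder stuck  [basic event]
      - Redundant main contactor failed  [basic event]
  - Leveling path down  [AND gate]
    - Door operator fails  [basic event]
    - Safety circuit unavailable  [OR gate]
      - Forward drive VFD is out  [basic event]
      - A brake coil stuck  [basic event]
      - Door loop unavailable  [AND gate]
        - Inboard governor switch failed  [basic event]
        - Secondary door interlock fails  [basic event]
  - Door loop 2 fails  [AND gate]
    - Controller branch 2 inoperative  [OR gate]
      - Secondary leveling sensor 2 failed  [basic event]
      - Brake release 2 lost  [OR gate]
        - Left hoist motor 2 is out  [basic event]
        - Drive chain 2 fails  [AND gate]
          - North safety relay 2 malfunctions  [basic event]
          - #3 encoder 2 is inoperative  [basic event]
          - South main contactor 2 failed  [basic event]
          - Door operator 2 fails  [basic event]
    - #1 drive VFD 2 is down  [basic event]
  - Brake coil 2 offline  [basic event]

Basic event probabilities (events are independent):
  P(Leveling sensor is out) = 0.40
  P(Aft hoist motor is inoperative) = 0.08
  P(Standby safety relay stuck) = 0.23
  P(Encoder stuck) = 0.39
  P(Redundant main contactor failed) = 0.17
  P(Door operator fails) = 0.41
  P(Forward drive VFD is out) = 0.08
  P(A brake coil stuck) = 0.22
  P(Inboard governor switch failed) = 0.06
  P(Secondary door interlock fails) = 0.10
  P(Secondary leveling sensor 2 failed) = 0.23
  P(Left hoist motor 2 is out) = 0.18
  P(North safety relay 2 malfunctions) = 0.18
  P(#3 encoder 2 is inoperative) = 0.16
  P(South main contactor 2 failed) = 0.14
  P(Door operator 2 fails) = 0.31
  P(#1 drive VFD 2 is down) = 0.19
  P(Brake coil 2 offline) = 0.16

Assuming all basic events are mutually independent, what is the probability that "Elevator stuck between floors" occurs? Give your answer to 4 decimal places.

P(Drive chain lost) [OR] = 1 − (1−0.23) × (1−0.39) = 0.530300
P(Brake release lost) [OR] = 1 − (1−0.530300) × (1−0.17) = 0.610149
P(Controller branch fails) [AND] = 0.40 × 0.08 × 0.610149 = 0.019525
P(Door loop unavailable) [AND] = 0.06 × 0.10 = 0.006000
P(Safety circuit unavailable) [OR] = 1 − (1−0.08) × (1−0.22) × (1−0.006000) = 0.286706
P(Leveling path down) [AND] = 0.41 × 0.286706 = 0.117549
P(Drive chain 2 fails) [AND] = 0.18 × 0.16 × 0.14 × 0.31 = 0.001250
P(Brake release 2 lost) [OR] = 1 − (1−0.18) × (1−0.001250) = 0.181025
P(Controller branch 2 inoperative) [OR] = 1 − (1−0.23) × (1−0.181025) = 0.369389
P(Door loop 2 fails) [AND] = 0.369389 × 0.19 = 0.070184
P(Elevator stuck between floors) [OR] = 1 − (1−0.019525) × (1−0.117549) × (1−0.070184) × (1−0.16) = 0.324223
Rounded to 4 decimal places: P(Elevator stuck between floors) ≈ 0.3242.

0.3242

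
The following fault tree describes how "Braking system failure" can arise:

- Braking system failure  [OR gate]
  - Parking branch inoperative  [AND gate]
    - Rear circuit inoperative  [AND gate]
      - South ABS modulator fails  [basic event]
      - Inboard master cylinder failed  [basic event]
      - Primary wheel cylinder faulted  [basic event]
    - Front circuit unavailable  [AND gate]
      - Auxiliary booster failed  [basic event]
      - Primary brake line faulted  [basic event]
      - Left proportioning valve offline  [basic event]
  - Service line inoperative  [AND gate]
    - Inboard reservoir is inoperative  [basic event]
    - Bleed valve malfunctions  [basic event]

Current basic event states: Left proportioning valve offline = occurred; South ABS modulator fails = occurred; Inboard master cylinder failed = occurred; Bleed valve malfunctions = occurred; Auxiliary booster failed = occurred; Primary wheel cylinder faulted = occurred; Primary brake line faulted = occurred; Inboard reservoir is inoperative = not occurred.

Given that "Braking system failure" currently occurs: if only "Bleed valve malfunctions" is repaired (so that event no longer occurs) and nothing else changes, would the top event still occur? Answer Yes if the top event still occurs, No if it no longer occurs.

Counterfactual: set "Bleed valve malfunctions" to not occurred.
Rear circuit inoperative [AND]: South ABS modulator fails=occurs, Inboard master cylinder failed=occurs, Primary wheel cylinder faulted=occurs → all inputs occur → occurs.
Front circuit unavailable [AND]: Auxiliary booster failed=occurs, Primary brake line faulted=occurs, Left proportioning valve offline=occurs → all inputs occur → occurs.
Parking branch inoperative [AND]: Rear circuit inoperative=occurs, Front circuit unavailable=occurs → all inputs occur → occurs.
Service line inoperative [AND]: Inboard reservoir is inoperative=not, Bleed valve malfunctions=not → not all inputs occur → does not occur.
Braking system failure [OR]: Parking branch inoperative=occurs, Service line inoperative=not → at least one input occurs → occurs.

Yes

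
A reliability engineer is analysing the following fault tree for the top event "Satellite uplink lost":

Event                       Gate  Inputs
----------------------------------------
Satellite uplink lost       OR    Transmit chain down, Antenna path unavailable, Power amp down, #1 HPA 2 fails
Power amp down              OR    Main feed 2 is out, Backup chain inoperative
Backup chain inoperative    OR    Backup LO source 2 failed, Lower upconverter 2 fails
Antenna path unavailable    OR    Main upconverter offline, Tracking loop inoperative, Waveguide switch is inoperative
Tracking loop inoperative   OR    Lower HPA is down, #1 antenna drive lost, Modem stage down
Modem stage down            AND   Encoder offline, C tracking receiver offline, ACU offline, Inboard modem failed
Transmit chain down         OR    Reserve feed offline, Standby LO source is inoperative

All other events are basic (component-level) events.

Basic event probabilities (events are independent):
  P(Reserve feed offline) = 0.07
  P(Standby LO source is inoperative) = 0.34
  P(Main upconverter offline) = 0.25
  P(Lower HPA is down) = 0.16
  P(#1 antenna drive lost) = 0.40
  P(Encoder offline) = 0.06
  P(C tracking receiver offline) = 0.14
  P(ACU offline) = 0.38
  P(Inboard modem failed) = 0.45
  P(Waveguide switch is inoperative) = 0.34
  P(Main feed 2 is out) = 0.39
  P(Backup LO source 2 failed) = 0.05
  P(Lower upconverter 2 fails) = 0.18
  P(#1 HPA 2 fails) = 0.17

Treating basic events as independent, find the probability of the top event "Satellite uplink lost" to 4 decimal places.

0.9397

P(Transmit chain down) [OR] = 1 − (1−0.07) × (1−0.34) = 0.386200
P(Modem stage down) [AND] = 0.06 × 0.14 × 0.38 × 0.45 = 0.001436
P(Tracking loop inoperative) [OR] = 1 − (1−0.16) × (1−0.40) × (1−0.001436) = 0.496724
P(Antenna path unavailable) [OR] = 1 − (1−0.25) × (1−0.496724) × (1−0.34) = 0.750878
P(Backup chain inoperative) [OR] = 1 − (1−0.05) × (1−0.18) = 0.221000
P(Power amp down) [OR] = 1 − (1−0.39) × (1−0.221000) = 0.524810
P(Satellite uplink lost) [OR] = 1 − (1−0.386200) × (1−0.750878) × (1−0.524810) × (1−0.17) = 0.939691
Rounded to 4 decimal places: P(Satellite uplink lost) ≈ 0.9397.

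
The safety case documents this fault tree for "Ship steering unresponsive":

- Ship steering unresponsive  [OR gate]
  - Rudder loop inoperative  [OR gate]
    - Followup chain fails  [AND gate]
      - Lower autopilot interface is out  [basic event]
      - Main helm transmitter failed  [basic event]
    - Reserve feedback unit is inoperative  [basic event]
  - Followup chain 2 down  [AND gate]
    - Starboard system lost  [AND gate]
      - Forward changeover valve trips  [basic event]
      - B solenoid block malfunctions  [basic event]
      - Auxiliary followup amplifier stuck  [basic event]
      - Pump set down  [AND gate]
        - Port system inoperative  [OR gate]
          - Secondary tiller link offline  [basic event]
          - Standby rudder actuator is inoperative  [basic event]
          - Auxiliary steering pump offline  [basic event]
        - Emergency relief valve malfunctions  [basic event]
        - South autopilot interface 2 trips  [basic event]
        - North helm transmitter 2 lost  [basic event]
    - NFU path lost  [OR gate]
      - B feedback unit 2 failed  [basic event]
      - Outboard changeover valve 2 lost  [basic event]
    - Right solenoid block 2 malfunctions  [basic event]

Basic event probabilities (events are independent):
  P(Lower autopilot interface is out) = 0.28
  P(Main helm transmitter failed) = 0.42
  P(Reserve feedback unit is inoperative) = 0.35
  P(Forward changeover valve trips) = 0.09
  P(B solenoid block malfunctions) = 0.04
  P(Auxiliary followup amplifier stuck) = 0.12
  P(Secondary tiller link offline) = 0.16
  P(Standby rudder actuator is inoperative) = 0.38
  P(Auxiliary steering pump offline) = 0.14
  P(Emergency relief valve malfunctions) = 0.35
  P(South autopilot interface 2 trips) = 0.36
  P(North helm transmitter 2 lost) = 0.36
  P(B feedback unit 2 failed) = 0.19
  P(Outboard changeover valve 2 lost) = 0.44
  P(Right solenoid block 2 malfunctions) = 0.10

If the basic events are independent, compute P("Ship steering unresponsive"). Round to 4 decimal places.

0.4264

P(Followup chain fails) [AND] = 0.28 × 0.42 = 0.117600
P(Rudder loop inoperative) [OR] = 1 − (1−0.117600) × (1−0.35) = 0.426440
P(Port system inoperative) [OR] = 1 − (1−0.16) × (1−0.38) × (1−0.14) = 0.552112
P(Pump set down) [AND] = 0.552112 × 0.35 × 0.36 × 0.36 = 0.025044
P(Starboard system lost) [AND] = 0.09 × 0.04 × 0.12 × 0.025044 = 0.000011
P(NFU path lost) [OR] = 1 − (1−0.19) × (1−0.44) = 0.546400
P(Followup chain 2 down) [AND] = 0.000011 × 0.546400 × 0.10 = 0.000001
P(Ship steering unresponsive) [OR] = 1 − (1−0.426440) × (1−0.000001) = 0.426441
Rounded to 4 decimal places: P(Ship steering unresponsive) ≈ 0.4264.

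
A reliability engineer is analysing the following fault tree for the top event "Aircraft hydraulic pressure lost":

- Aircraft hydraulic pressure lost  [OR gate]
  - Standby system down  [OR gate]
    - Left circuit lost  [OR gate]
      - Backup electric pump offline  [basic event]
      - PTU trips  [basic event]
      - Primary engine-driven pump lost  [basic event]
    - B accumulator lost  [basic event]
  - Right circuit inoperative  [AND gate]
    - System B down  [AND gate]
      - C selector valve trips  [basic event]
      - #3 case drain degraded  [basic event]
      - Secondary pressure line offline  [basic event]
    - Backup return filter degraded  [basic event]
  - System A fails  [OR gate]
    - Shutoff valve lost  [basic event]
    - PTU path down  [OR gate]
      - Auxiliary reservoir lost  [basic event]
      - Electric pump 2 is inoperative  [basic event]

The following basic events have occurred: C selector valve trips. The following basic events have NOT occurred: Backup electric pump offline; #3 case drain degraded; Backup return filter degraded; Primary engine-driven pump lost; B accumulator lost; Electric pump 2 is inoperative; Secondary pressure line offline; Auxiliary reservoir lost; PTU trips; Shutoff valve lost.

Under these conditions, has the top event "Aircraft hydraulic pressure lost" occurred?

No

Left circuit lost [OR]: Backup electric pump offline=not, PTU trips=not, Primary engine-driven pump lost=not → no input occurs → does not occur.
Standby system down [OR]: Left circuit lost=not, B accumulator lost=not → no input occurs → does not occur.
System B down [AND]: C selector valve trips=occurs, #3 case drain degraded=not, Secondary pressure line offline=not → not all inputs occur → does not occur.
Right circuit inoperative [AND]: System B down=not, Backup return filter degraded=not → not all inputs occur → does not occur.
PTU path down [OR]: Auxiliary reservoir lost=not, Electric pump 2 is inoperative=not → no input occurs → does not occur.
System A fails [OR]: Shutoff valve lost=not, PTU path down=not → no input occurs → does not occur.
Aircraft hydraulic pressure lost [OR]: Standby system down=not, Right circuit inoperative=not, System A fails=not → no input occurs → does not occur.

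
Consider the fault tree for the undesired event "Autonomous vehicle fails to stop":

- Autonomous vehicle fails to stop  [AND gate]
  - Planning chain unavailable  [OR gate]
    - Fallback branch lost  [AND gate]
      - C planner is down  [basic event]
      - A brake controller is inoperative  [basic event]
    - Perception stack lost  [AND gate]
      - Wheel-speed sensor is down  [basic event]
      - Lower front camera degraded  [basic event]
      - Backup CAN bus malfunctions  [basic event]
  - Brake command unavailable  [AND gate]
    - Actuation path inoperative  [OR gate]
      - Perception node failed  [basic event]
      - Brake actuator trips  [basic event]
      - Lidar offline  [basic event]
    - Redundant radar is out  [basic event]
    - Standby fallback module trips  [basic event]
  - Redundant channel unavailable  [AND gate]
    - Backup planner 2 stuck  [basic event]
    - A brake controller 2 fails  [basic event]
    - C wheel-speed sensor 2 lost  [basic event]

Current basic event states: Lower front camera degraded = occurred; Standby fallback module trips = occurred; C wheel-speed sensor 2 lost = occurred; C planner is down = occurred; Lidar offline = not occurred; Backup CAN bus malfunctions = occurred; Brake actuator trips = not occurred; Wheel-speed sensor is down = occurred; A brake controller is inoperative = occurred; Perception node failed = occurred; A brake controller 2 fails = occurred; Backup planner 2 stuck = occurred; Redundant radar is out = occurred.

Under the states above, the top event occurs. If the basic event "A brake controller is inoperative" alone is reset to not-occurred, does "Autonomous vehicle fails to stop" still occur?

Yes

Counterfactual: set "A brake controller is inoperative" to not occurred.
Fallback branch lost [AND]: C planner is down=occurs, A brake controller is inoperative=not → not all inputs occur → does not occur.
Perception stack lost [AND]: Wheel-speed sensor is down=occurs, Lower front camera degraded=occurs, Backup CAN bus malfunctions=occurs → all inputs occur → occurs.
Planning chain unavailable [OR]: Fallback branch lost=not, Perception stack lost=occurs → at least one input occurs → occurs.
Actuation path inoperative [OR]: Perception node failed=occurs, Brake actuator trips=not, Lidar offline=not → at least one input occurs → occurs.
Brake command unavailable [AND]: Actuation path inoperative=occurs, Redundant radar is out=occurs, Standby fallback module trips=occurs → all inputs occur → occurs.
Redundant channel unavailable [AND]: Backup planner 2 stuck=occurs, A brake controller 2 fails=occurs, C wheel-speed sensor 2 lost=occurs → all inputs occur → occurs.
Autonomous vehicle fails to stop [AND]: Planning chain unavailable=occurs, Brake command unavailable=occurs, Redundant channel unavailable=occurs → all inputs occur → occurs.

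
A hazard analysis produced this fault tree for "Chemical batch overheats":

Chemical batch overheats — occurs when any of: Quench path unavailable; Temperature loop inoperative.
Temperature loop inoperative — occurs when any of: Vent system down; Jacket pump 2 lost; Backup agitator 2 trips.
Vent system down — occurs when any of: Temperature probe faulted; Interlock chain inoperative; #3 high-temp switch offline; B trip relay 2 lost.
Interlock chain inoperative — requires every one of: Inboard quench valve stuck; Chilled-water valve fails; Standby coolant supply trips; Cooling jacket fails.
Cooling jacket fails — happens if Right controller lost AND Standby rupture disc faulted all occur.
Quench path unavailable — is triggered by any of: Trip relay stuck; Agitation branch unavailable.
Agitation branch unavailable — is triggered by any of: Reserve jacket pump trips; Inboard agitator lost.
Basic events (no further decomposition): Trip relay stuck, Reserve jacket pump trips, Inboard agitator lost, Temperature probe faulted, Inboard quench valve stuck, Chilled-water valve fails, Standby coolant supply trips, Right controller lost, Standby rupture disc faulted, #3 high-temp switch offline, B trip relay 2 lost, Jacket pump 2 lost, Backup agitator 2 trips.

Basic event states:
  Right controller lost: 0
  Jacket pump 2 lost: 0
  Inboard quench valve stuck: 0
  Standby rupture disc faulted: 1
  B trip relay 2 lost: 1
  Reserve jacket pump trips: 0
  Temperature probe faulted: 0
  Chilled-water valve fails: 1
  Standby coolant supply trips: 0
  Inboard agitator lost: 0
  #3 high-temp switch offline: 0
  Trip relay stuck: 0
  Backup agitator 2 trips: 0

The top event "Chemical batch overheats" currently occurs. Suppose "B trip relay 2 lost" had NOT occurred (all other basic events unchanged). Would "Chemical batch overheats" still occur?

Counterfactual: set "B trip relay 2 lost" to not occurred.
Agitation branch unavailable [OR]: Reserve jacket pump trips=not, Inboard agitator lost=not → no input occurs → does not occur.
Quench path unavailable [OR]: Trip relay stuck=not, Agitation branch unavailable=not → no input occurs → does not occur.
Cooling jacket fails [AND]: Right controller lost=not, Standby rupture disc faulted=occurs → not all inputs occur → does not occur.
Interlock chain inoperative [AND]: Inboard quench valve stuck=not, Chilled-water valve fails=occurs, Standby coolant supply trips=not, Cooling jacket fails=not → not all inputs occur → does not occur.
Vent system down [OR]: Temperature probe faulted=not, Interlock chain inoperative=not, #3 high-temp switch offline=not, B trip relay 2 lost=not → no input occurs → does not occur.
Temperature loop inoperative [OR]: Vent system down=not, Jacket pump 2 lost=not, Backup agitator 2 trips=not → no input occurs → does not occur.
Chemical batch overheats [OR]: Quench path unavailable=not, Temperature loop inoperative=not → no input occurs → does not occur.

No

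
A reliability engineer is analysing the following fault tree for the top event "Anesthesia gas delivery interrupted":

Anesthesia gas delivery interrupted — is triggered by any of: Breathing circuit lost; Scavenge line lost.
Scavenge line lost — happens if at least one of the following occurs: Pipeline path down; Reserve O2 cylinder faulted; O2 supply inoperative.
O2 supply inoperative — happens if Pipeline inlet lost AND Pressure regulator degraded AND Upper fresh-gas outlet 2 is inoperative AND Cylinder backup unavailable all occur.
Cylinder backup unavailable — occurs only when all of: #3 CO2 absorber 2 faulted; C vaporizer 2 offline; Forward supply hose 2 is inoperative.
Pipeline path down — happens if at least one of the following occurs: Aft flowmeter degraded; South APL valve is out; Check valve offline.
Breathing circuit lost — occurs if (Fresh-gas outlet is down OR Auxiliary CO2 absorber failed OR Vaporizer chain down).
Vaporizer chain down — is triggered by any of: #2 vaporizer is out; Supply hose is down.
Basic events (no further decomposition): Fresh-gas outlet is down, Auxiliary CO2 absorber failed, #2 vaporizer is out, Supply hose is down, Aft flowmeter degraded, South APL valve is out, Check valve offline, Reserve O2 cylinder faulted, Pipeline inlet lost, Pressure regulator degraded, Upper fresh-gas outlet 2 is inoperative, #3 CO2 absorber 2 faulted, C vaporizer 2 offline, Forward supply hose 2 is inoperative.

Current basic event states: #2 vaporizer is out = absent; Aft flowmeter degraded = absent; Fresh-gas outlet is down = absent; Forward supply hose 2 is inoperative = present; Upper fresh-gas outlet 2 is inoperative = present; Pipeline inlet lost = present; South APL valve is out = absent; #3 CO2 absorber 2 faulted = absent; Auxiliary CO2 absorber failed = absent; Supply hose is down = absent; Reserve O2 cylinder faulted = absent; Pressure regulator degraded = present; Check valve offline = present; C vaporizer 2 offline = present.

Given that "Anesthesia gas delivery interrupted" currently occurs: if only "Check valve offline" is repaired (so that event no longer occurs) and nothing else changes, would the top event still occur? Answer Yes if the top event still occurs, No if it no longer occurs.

No

Counterfactual: set "Check valve offline" to not occurred.
Vaporizer chain down [OR]: #2 vaporizer is out=not, Supply hose is down=not → no input occurs → does not occur.
Breathing circuit lost [OR]: Fresh-gas outlet is down=not, Auxiliary CO2 absorber failed=not, Vaporizer chain down=not → no input occurs → does not occur.
Pipeline path down [OR]: Aft flowmeter degraded=not, South APL valve is out=not, Check valve offline=not → no input occurs → does not occur.
Cylinder backup unavailable [AND]: #3 CO2 absorber 2 faulted=not, C vaporizer 2 offline=occurs, Forward supply hose 2 is inoperative=occurs → not all inputs occur → does not occur.
O2 supply inoperative [AND]: Pipeline inlet lost=occurs, Pressure regulator degraded=occurs, Upper fresh-gas outlet 2 is inoperative=occurs, Cylinder backup unavailable=not → not all inputs occur → does not occur.
Scavenge line lost [OR]: Pipeline path down=not, Reserve O2 cylinder faulted=not, O2 supply inoperative=not → no input occurs → does not occur.
Anesthesia gas delivery interrupted [OR]: Breathing circuit lost=not, Scavenge line lost=not → no input occurs → does not occur.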